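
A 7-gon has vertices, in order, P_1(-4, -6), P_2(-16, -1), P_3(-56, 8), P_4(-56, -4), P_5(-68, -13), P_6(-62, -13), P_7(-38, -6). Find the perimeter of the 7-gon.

|P_1P_2| = √((-12)² + (5)²) = √169 = 13
|P_2P_3| = √((-40)² + (9)²) = √1681 = 41
|P_3P_4| = √((0)² + (-12)²) = √144 = 12
|P_4P_5| = √((-12)² + (-9)²) = √225 = 15
|P_5P_6| = √((6)² + (0)²) = √36 = 6
|P_6P_7| = √((24)² + (7)²) = √625 = 25
|P_7P_1| = √((34)² + (0)²) = √1156 = 34
Perimeter = 13 + 41 + 12 + 15 + 6 + 25 + 34 = 146.

146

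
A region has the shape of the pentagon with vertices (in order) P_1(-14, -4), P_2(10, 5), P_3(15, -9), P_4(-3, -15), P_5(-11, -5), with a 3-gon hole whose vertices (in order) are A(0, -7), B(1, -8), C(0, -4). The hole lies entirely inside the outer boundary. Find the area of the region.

Outer boundary:
Σ = (-30) + (-165) + (-252) + (-150) + (-26) = -623
Area = |Σ|/2 = 311.5.
Hole:
Cross-terms: 7, -4, 0  ⇒  Σ = 3
Area = |Σ|/2 = 1.5.
Net area = 311.5 − 1.5 = 310.

310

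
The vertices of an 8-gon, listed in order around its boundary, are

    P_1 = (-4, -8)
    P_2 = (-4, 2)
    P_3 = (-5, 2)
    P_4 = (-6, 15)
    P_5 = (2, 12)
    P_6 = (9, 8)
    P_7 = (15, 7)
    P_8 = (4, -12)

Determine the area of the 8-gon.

Cross-terms: -40, 2, -63, -102, -92, -57, -208, -80  ⇒  Σ = -640
Area = |Σ|/2 = 320.

320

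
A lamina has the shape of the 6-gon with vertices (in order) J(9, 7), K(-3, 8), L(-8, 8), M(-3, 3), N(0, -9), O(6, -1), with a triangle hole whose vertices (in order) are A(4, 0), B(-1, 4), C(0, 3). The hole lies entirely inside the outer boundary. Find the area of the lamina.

Outer boundary:
Σ = (93) + (40) + (0) + (27) + (54) + (51) = 265
Area = |Σ|/2 = 132.5.
Hole:
Σ = (16) + (-3) + (-12) = 1
Area = |Σ|/2 = 0.5.
Net area = 132.5 − 0.5 = 132.

132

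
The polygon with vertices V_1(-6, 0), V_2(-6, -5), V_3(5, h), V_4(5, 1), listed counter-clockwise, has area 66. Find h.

-6

The doubled signed area Σ (x_i y_{i+1} − x_{i+1} y_i) is linear in h.
With h=0 it equals 66; the coefficient of h is -11 (from the two edges through V_3).
So -11·h + 66 = 2·66 = 132 ⇒ h = -6.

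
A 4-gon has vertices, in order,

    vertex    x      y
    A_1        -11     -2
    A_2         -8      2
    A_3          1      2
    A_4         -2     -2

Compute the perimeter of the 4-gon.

|A_1A_2| = √((3)² + (4)²) = √25 = 5
|A_2A_3| = √((9)² + (0)²) = √81 = 9
|A_3A_4| = √((-3)² + (-4)²) = √25 = 5
|A_4A_1| = √((-9)² + (0)²) = √81 = 9
Perimeter = 5 + 9 + 5 + 9 = 28.

28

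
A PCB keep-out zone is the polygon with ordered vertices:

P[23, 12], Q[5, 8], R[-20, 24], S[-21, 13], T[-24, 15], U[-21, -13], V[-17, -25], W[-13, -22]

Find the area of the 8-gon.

Σ = (124) + (280) + (244) + (-3) + (627) + (304) + (49) + (350) = 1975
Area = |Σ|/2 = 987.5.

987.5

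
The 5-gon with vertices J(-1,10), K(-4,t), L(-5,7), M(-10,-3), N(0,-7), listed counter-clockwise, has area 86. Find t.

Write out the shoelace sum; only the two edges meeting at K involve t:
2·Area = [((-1)·t − (-4)·10) + ((-4)·7 − (-5)·t)] + 148
       = 4·t + 160 = 172
⇒ t = 3.

3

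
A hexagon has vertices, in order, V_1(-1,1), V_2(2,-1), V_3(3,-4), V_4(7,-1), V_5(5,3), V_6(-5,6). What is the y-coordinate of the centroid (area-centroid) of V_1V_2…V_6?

4/3

Apply Gauss's area formula. First the cross-terms c_i = x_i·y_{i+1} − x_{i+1}·y_i:
  -1, -5, 25, 26, 45, 1  ⇒  2A = 91, A = 45.5.
Then Σ (y_i + y_{i+1})·c_i = 364, so ȳ = 364 / (6·45.5) = 4/3.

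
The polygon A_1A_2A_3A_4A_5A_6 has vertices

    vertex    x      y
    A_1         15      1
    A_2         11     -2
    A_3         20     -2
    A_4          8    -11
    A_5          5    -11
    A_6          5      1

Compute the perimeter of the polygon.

|A_1A_2| = √((-4)² + (-3)²) = √25 = 5
|A_2A_3| = √((9)² + (0)²) = √81 = 9
|A_3A_4| = √((-12)² + (-9)²) = √225 = 15
|A_4A_5| = √((-3)² + (0)²) = √9 = 3
|A_5A_6| = √((0)² + (12)²) = √144 = 12
|A_6A_1| = √((10)² + (0)²) = √100 = 10
Perimeter = 5 + 9 + 15 + 3 + 12 + 10 = 54.

54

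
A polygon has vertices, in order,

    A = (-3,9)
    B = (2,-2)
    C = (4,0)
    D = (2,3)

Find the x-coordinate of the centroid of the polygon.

1

Apply the shoelace formula. First the cross-terms c_i = x_i·y_{i+1} − x_{i+1}·y_i:
  -12, 8, 12, 27  ⇒  2A = 35, A = 17.5.
Then Σ (x_i + x_{i+1})·c_i = 105, so x̄ = 105 / (6·17.5) = 1.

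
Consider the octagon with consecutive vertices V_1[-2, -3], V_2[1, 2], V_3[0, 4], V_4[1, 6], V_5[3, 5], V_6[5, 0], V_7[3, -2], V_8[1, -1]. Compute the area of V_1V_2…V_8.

27.5

Apply the surveyor's formula: 2A = Σ (x_i·y_{i+1} − x_{i+1}·y_i), indices taken mod 8.
Σ = (-1) + (4) + (-4) + (-13) + (-25) + (-10) + (-1) + (-5) = -55
Area = |Σ|/2 = 27.5.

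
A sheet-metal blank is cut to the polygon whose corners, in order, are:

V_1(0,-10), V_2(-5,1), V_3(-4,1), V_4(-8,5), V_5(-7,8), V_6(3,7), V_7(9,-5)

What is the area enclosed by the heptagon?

Apply the shoelace (surveyor's) formula: 2A = Σ (x_i·y_{i+1} − x_{i+1}·y_i), indices taken mod 7.
Cross-terms: -50, -1, -12, -29, -73, -78, -90  ⇒  Σ = -333
Area = |Σ|/2 = 166.5.

166.5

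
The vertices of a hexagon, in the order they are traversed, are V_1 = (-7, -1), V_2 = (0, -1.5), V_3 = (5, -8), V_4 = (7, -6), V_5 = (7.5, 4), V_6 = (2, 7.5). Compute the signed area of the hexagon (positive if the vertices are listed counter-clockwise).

107.875

V_1→V_2: (-7)(-1.5) − (0)(-1) = 10.5
V_2→V_3: (0)(-8) − (5)(-1.5) = 7.5
V_3→V_4: (5)(-6) − (7)(-8) = 26
V_4→V_5: (7)(4) − (7.5)(-6) = 73
V_5→V_6: (7.5)(7.5) − (2)(4) = 48.25
V_6→V_1: (2)(-1) − (-7)(7.5) = 50.5
Σ = 215.75
Signed area = Σ/2 = 107.875 (positive ⇒ counter-clockwise traversal).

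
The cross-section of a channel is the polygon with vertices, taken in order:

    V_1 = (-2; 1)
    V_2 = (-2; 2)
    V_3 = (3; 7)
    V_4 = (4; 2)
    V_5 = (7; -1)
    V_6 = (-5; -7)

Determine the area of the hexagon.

67.5

V_1→V_2: (-2)(2) − (-2)(1) = -2
V_2→V_3: (-2)(7) − (3)(2) = -20
V_3→V_4: (3)(2) − (4)(7) = -22
V_4→V_5: (4)(-1) − (7)(2) = -18
V_5→V_6: (7)(-7) − (-5)(-1) = -54
V_6→V_1: (-5)(1) − (-2)(-7) = -19
Σ = -135
Area = |Σ|/2 = 67.5.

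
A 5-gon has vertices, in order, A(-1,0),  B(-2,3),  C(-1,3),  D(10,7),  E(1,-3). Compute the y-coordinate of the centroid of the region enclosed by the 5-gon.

536/249

Apply the shoelace (surveyor's) formula. First the cross-terms c_i = x_i·y_{i+1} − x_{i+1}·y_i:
  -3, -3, -37, -37, -3  ⇒  2A = -83, A = -41.5.
Then Σ (y_i + y_{i+1})·c_i = -536, so ȳ = -536 / (6·(-41.5)) = 536/249.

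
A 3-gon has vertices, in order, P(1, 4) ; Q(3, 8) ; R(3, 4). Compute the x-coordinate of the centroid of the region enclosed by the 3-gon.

Apply Gauss's area formula. First the cross-terms c_i = x_i·y_{i+1} − x_{i+1}·y_i:
  -4, -12, 8  ⇒  2A = -8, A = -4.
Then Σ (x_i + x_{i+1})·c_i = -56, so x̄ = -56 / (6·(-4)) = 7/3.

7/3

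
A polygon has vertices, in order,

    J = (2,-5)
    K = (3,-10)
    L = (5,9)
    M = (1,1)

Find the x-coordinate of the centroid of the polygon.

Apply Gauss's area formula. First the cross-terms c_i = x_i·y_{i+1} − x_{i+1}·y_i:
  -5, 77, -4, -7  ⇒  2A = 61, A = 30.5.
Then Σ (x_i + x_{i+1})·c_i = 546, so x̄ = 546 / (6·30.5) = 182/61.

182/61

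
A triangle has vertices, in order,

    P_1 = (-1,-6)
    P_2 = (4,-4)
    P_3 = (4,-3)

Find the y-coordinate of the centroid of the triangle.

Apply Gauss's area formula. First the cross-terms c_i = x_i·y_{i+1} − x_{i+1}·y_i:
  28, 4, -27  ⇒  2A = 5, A = 2.5.
Then Σ (y_i + y_{i+1})·c_i = -65, so ȳ = -65 / (6·2.5) = -13/3.

-13/3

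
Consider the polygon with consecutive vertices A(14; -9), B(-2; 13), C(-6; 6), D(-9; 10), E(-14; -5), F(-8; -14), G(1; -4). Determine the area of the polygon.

329

Apply the surveyor's formula: 2A = Σ (x_i·y_{i+1} − x_{i+1}·y_i), indices taken mod 7.
A→B: (14)(13) − (-2)(-9) = 164
B→C: (-2)(6) − (-6)(13) = 66
C→D: (-6)(10) − (-9)(6) = -6
D→E: (-9)(-5) − (-14)(10) = 185
E→F: (-14)(-14) − (-8)(-5) = 156
F→G: (-8)(-4) − (1)(-14) = 46
G→A: (1)(-9) − (14)(-4) = 47
Σ = 658
Area = |Σ|/2 = 329.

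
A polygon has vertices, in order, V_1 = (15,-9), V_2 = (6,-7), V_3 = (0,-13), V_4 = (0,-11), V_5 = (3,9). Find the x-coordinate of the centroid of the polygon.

Apply the shoelace (surveyor's) formula. First the cross-terms c_i = x_i·y_{i+1} − x_{i+1}·y_i:
  -51, -78, 0, 33, -162  ⇒  2A = -258, A = -129.
Then Σ (x_i + x_{i+1})·c_i = -4356, so x̄ = -4356 / (6·(-129)) = 242/43.

242/43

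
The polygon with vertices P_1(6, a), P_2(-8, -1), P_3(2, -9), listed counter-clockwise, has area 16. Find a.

The doubled signed area Σ (x_i y_{i+1} − x_{i+1} y_i) is linear in a.
With a=0 it equals 122; the coefficient of a is 10 (from the two edges through P_1).
So 10·a + 122 = 2·16 = 32 ⇒ a = -9.

-9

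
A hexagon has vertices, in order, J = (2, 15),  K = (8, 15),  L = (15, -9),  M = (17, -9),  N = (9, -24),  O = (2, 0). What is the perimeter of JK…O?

|JK| = √((6)² + (0)²) = √36 = 6
|KL| = √((7)² + (-24)²) = √625 = 25
|LM| = √((2)² + (0)²) = √4 = 2
|MN| = √((-8)² + (-15)²) = √289 = 17
|NO| = √((-7)² + (24)²) = √625 = 25
|OJ| = √((0)² + (15)²) = √225 = 15
Perimeter = 6 + 25 + 2 + 17 + 25 + 15 = 90.

90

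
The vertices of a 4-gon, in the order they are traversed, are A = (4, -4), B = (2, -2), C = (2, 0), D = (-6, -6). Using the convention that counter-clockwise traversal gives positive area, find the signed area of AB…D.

20

Σ = (0) + (4) + (-12) + (48) = 40
Signed area = Σ/2 = 20 (positive ⇒ counter-clockwise traversal).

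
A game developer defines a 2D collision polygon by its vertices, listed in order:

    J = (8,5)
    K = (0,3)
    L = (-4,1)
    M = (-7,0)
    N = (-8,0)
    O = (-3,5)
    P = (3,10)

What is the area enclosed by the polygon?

53.5

Σ = (24) + (12) + (7) + (0) + (-40) + (-45) + (-65) = -107
Area = |Σ|/2 = 53.5.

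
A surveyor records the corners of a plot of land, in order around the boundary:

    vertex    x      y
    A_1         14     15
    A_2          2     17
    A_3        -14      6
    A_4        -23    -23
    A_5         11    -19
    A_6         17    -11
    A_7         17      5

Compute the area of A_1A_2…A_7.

1133.5

Σ = (208) + (250) + (460) + (690) + (202) + (272) + (185) = 2267
Area = |Σ|/2 = 1133.5.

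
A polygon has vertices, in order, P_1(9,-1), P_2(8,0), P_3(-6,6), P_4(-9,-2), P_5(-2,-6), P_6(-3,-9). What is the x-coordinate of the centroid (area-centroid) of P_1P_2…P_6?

Apply the surveyor's formula. First the cross-terms c_i = x_i·y_{i+1} − x_{i+1}·y_i:
  8, 48, 66, 50, 0, 84  ⇒  2A = 256, A = 128.
Then Σ (x_i + x_{i+1})·c_i = -804, so x̄ = -804 / (6·128) = -1.046875.

-1.046875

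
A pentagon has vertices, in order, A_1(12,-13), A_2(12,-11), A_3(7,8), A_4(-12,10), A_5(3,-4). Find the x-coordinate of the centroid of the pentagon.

Apply Gauss's area formula. First the cross-terms c_i = x_i·y_{i+1} − x_{i+1}·y_i:
  24, 173, 166, 18, 9  ⇒  2A = 390, A = 195.
Then Σ (x_i + x_{i+1})·c_i = 3006, so x̄ = 3006 / (6·195) = 167/65.

167/65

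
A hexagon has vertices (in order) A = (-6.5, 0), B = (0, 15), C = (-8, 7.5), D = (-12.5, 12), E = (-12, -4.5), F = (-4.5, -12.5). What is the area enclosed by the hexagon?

Apply the shoelace (surveyor's) formula: 2A = Σ (x_i·y_{i+1} − x_{i+1}·y_i), indices taken mod 6.
Σ = (-97.5) + (120) + (-2.25) + (200.25) + (129.75) + (-81.25) = 269
Area = |Σ|/2 = 134.5.

134.5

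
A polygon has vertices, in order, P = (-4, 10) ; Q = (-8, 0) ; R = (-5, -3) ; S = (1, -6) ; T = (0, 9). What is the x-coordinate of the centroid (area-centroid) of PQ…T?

Apply Gauss's area formula. First the cross-terms c_i = x_i·y_{i+1} − x_{i+1}·y_i:
  80, 24, 33, 9, 36  ⇒  2A = 182, A = 91.
Then Σ (x_i + x_{i+1})·c_i = -1539, so x̄ = -1539 / (6·91) = -513/182.

-513/182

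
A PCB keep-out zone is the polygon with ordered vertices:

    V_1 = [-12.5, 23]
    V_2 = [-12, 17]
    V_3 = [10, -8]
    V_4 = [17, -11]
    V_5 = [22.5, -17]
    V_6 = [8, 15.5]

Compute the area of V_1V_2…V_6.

Apply the shoelace (surveyor's) formula: 2A = Σ (x_i·y_{i+1} − x_{i+1}·y_i), indices taken mod 6.
Σ = (63.5) + (-74) + (26) + (-41.5) + (484.75) + (377.75) = 836.5
Area = |Σ|/2 = 418.25.

418.25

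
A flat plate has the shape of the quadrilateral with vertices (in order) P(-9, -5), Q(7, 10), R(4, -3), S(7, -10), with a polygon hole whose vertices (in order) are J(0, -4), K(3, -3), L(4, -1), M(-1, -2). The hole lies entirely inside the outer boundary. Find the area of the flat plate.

Outer boundary:
Apply the shoelace formula: 2A = Σ (x_i·y_{i+1} − x_{i+1}·y_i), indices taken mod 4.
Σ = (-55) + (-61) + (-19) + (-125) = -260
Area = |Σ|/2 = 130.
Hole:
Apply the shoelace formula: 2A = Σ (x_i·y_{i+1} − x_{i+1}·y_i), indices taken mod 4.
Σ = (12) + (9) + (-9) + (4) = 16
Area = |Σ|/2 = 8.
Net area = 130 − 8 = 122.

122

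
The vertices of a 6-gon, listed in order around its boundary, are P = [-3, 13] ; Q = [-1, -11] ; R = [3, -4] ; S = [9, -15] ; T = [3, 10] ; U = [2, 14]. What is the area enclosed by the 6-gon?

149.5

Apply the surveyor's formula: 2A = Σ (x_i·y_{i+1} − x_{i+1}·y_i), indices taken mod 6.
Σ = (46) + (37) + (-9) + (135) + (22) + (68) = 299
Area = |Σ|/2 = 149.5.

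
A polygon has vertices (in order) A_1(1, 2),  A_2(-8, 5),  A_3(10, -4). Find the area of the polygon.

13.5

Apply Gauss's area formula: 2A = Σ (x_i·y_{i+1} − x_{i+1}·y_i), indices taken mod 3.
Σ = (21) + (-18) + (24) = 27
Area = |Σ|/2 = 13.5.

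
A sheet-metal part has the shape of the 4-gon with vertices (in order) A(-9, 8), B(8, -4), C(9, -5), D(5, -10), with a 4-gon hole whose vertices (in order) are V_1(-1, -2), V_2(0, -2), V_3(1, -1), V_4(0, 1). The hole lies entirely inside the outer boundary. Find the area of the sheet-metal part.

Outer boundary:
Apply Gauss's area formula: 2A = Σ (x_i·y_{i+1} − x_{i+1}·y_i), indices taken mod 4.
Σ = (-28) + (-4) + (-65) + (-50) = -147
Area = |Σ|/2 = 73.5.
Hole:
Σ = (2) + (2) + (1) + (1) = 6
Area = |Σ|/2 = 3.
Net area = 73.5 − 3 = 70.5.

70.5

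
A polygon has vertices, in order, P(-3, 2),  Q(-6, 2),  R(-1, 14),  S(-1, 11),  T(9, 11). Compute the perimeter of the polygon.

44

|PQ| = √((-3)² + (0)²) = √9 = 3
|QR| = √((5)² + (12)²) = √169 = 13
|RS| = √((0)² + (-3)²) = √9 = 3
|ST| = √((10)² + (0)²) = √100 = 10
|TP| = √((-12)² + (-9)²) = √225 = 15
Perimeter = 3 + 13 + 3 + 10 + 15 = 44.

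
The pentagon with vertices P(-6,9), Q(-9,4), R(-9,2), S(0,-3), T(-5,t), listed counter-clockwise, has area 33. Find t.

The doubled signed area Σ (x_i y_{i+1} − x_{i+1} y_i) is linear in t.
With t=0 it equals 42; the coefficient of t is 6 (from the two edges through T).
So 6·t + 42 = 2·33 = 66 ⇒ t = 4.

4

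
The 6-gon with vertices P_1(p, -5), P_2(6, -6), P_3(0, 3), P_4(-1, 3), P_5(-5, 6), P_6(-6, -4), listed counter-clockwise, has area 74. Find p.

Write out the shoelace sum; only the two edges meeting at P_1 involve p:
2·Area = [((-6)·(-5) − p·(-4)) + (p·(-6) − 6·(-5))] + 86
       = -2·p + 146 = 148
⇒ p = -1.

-1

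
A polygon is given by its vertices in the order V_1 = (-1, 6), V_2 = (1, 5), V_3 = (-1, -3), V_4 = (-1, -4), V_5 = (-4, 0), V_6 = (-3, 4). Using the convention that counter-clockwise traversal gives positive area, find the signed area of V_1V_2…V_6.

Cross-terms: -11, 2, 1, -16, -16, -14  ⇒  Σ = -54
Signed area = Σ/2 = -27 (negative ⇒ clockwise traversal).

-27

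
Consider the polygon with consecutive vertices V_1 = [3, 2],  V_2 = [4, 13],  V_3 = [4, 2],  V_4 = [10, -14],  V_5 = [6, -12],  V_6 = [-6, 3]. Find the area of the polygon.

100

Apply Gauss's area formula: 2A = Σ (x_i·y_{i+1} − x_{i+1}·y_i), indices taken mod 6.
Σ = (31) + (-44) + (-76) + (-36) + (-54) + (-21) = -200
Area = |Σ|/2 = 100.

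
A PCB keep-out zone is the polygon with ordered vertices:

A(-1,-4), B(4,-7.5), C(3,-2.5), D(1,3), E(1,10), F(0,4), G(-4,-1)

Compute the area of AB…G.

Apply the surveyor's formula: 2A = Σ (x_i·y_{i+1} − x_{i+1}·y_i), indices taken mod 7.
Σ = (23.5) + (12.5) + (11.5) + (7) + (4) + (16) + (15) = 89.5
Area = |Σ|/2 = 44.75.

44.75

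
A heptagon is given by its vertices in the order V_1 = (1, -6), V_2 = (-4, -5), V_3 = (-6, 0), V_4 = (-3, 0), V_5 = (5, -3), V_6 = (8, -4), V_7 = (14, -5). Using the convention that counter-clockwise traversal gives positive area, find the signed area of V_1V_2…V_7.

-54.5

Apply the surveyor's formula: 2A = Σ (x_i·y_{i+1} − x_{i+1}·y_i), indices taken mod 7.
Cross-terms: -29, -30, 0, 9, 4, 16, -79  ⇒  Σ = -109
Signed area = Σ/2 = -54.5 (negative ⇒ clockwise traversal).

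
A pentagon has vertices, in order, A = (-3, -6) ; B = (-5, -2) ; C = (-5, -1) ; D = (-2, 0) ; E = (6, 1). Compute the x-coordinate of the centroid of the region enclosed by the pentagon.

-149/198

Apply Gauss's area formula. First the cross-terms c_i = x_i·y_{i+1} − x_{i+1}·y_i:
  -24, -5, -2, -2, -33  ⇒  2A = -66, A = -33.
Then Σ (x_i + x_{i+1})·c_i = 149, so x̄ = 149 / (6·(-33)) = -149/198.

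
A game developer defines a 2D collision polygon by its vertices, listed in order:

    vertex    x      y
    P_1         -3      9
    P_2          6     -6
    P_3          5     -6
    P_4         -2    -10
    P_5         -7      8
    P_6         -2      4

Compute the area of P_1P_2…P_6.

104

Apply the surveyor's formula: 2A = Σ (x_i·y_{i+1} − x_{i+1}·y_i), indices taken mod 6.
Cross-terms: -36, -6, -62, -86, -12, -6  ⇒  Σ = -208
Area = |Σ|/2 = 104.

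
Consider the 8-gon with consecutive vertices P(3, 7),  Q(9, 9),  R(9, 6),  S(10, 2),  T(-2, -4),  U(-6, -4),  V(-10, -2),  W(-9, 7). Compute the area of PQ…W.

178.5

Cross-terms: -36, -27, -42, -36, -16, -28, -88, -84  ⇒  Σ = -357
Area = |Σ|/2 = 178.5.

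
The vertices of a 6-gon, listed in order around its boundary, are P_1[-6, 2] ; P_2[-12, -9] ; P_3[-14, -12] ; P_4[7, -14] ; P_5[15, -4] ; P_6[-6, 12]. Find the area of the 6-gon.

Apply Gauss's area formula: 2A = Σ (x_i·y_{i+1} − x_{i+1}·y_i), indices taken mod 6.
Cross-terms: 78, 18, 280, 182, 156, 60  ⇒  Σ = 774
Area = |Σ|/2 = 387.

387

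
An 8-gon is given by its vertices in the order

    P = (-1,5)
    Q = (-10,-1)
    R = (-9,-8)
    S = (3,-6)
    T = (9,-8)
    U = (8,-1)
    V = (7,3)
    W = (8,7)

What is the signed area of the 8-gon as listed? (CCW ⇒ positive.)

Apply the shoelace (surveyor's) formula: 2A = Σ (x_i·y_{i+1} − x_{i+1}·y_i), indices taken mod 8.
Σ = (51) + (71) + (78) + (30) + (55) + (31) + (25) + (47) = 388
Signed area = Σ/2 = 194 (positive ⇒ counter-clockwise traversal).

194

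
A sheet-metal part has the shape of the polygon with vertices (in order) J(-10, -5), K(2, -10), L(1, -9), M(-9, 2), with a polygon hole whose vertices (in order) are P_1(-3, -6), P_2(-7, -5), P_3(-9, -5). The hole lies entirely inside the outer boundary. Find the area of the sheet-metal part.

43

Outer boundary:
Apply the shoelace formula: 2A = Σ (x_i·y_{i+1} − x_{i+1}·y_i), indices taken mod 4.
J→K: (-10)(-10) − (2)(-5) = 110
K→L: (2)(-9) − (1)(-10) = -8
L→M: (1)(2) − (-9)(-9) = -79
M→J: (-9)(-5) − (-10)(2) = 65
Σ = 88
Area = |Σ|/2 = 44.
Hole:
Apply the shoelace formula: 2A = Σ (x_i·y_{i+1} − x_{i+1}·y_i), indices taken mod 3.
Σ = (-27) + (-10) + (39) = 2
Area = |Σ|/2 = 1.
Net area = 44 − 1 = 43.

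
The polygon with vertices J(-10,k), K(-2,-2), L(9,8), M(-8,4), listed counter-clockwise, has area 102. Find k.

The doubled signed area Σ (x_i y_{i+1} − x_{i+1} y_i) is linear in k.
With k=0 it equals 162; the coefficient of k is -6 (from the two edges through J).
So -6·k + 162 = 2·102 = 204 ⇒ k = -7.

-7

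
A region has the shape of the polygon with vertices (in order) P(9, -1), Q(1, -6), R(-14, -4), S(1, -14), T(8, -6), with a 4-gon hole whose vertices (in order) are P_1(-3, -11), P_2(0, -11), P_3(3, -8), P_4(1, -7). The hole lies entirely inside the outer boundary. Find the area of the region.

Outer boundary:
Apply the surveyor's formula: 2A = Σ (x_i·y_{i+1} − x_{i+1}·y_i), indices taken mod 5.
Σ = (-53) + (-88) + (200) + (106) + (46) = 211
Area = |Σ|/2 = 105.5.
Hole:
Σ = (33) + (33) + (-13) + (-32) = 21
Area = |Σ|/2 = 10.5.
Net area = 105.5 − 10.5 = 95.

95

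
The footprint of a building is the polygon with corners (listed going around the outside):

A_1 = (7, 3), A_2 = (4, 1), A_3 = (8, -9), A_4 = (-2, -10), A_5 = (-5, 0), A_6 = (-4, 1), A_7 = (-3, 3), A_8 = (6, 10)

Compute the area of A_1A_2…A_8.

Apply Gauss's area formula: 2A = Σ (x_i·y_{i+1} − x_{i+1}·y_i), indices taken mod 8.
A_1→A_2: (7)(1) − (4)(3) = -5
A_2→A_3: (4)(-9) − (8)(1) = -44
A_3→A_4: (8)(-10) − (-2)(-9) = -98
A_4→A_5: (-2)(0) − (-5)(-10) = -50
A_5→A_6: (-5)(1) − (-4)(0) = -5
A_6→A_7: (-4)(3) − (-3)(1) = -9
A_7→A_8: (-3)(10) − (6)(3) = -48
A_8→A_1: (6)(3) − (7)(10) = -52
Σ = -311
Area = |Σ|/2 = 155.5.

155.5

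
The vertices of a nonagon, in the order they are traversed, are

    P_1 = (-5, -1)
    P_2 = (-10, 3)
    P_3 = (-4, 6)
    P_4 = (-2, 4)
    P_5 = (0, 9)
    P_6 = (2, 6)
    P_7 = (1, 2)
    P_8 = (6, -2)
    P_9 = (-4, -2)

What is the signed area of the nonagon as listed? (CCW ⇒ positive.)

Apply the surveyor's formula: 2A = Σ (x_i·y_{i+1} − x_{i+1}·y_i), indices taken mod 9.
Σ = (-25) + (-48) + (-4) + (-18) + (-18) + (-2) + (-14) + (-20) + (-6) = -155
Signed area = Σ/2 = -77.5 (negative ⇒ clockwise traversal).

-77.5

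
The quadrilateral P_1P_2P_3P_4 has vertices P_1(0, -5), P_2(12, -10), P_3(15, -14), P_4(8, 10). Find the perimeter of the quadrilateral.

60

|P_1P_2| = √((12)² + (-5)²) = √169 = 13
|P_2P_3| = √((3)² + (-4)²) = √25 = 5
|P_3P_4| = √((-7)² + (24)²) = √625 = 25
|P_4P_1| = √((-8)² + (-15)²) = √289 = 17
Perimeter = 13 + 5 + 25 + 17 = 60.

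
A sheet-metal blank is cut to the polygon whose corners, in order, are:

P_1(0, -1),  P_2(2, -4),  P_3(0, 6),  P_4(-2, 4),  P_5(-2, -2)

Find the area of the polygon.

Apply the shoelace (surveyor's) formula: 2A = Σ (x_i·y_{i+1} − x_{i+1}·y_i), indices taken mod 5.
Cross-terms: 2, 12, 12, 12, 2  ⇒  Σ = 40
Area = |Σ|/2 = 20.

20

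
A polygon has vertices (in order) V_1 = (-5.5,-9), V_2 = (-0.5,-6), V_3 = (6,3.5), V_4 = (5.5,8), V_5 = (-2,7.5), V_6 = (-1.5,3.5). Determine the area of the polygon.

92.875

Apply the shoelace (surveyor's) formula: 2A = Σ (x_i·y_{i+1} − x_{i+1}·y_i), indices taken mod 6.
Σ = (28.5) + (34.25) + (28.75) + (57.25) + (4.25) + (32.75) = 185.75
Area = |Σ|/2 = 92.875.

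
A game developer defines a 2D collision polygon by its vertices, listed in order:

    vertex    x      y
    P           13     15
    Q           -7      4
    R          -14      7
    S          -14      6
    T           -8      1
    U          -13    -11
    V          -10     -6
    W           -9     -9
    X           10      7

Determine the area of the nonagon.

201.5

Σ = (157) + (7) + (14) + (34) + (101) + (-32) + (36) + (27) + (59) = 403
Area = |Σ|/2 = 201.5.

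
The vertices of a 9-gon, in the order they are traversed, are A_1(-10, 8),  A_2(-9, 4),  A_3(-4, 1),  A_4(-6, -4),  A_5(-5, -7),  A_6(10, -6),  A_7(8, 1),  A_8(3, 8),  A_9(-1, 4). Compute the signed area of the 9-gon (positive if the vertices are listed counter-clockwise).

Apply the shoelace (surveyor's) formula: 2A = Σ (x_i·y_{i+1} − x_{i+1}·y_i), indices taken mod 9.
A_1→A_2: (-10)(4) − (-9)(8) = 32
A_2→A_3: (-9)(1) − (-4)(4) = 7
A_3→A_4: (-4)(-4) − (-6)(1) = 22
A_4→A_5: (-6)(-7) − (-5)(-4) = 22
A_5→A_6: (-5)(-6) − (10)(-7) = 100
A_6→A_7: (10)(1) − (8)(-6) = 58
A_7→A_8: (8)(8) − (3)(1) = 61
A_8→A_9: (3)(4) − (-1)(8) = 20
A_9→A_1: (-1)(8) − (-10)(4) = 32
Σ = 354
Signed area = Σ/2 = 177 (positive ⇒ counter-clockwise traversal).

177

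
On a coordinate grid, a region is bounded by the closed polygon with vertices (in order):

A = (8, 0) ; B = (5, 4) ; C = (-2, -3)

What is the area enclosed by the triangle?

24.5

Apply Gauss's area formula: 2A = Σ (x_i·y_{i+1} − x_{i+1}·y_i), indices taken mod 3.
A→B: (8)(4) − (5)(0) = 32
B→C: (5)(-3) − (-2)(4) = -7
C→A: (-2)(0) − (8)(-3) = 24
Σ = 49
Area = |Σ|/2 = 24.5.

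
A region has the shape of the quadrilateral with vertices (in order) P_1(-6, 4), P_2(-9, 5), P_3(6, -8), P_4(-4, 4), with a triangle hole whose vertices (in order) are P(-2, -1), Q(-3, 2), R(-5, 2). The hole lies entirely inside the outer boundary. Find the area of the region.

21

Outer boundary:
Apply the surveyor's formula: 2A = Σ (x_i·y_{i+1} − x_{i+1}·y_i), indices taken mod 4.
Σ = (6) + (42) + (-8) + (8) = 48
Area = |Σ|/2 = 24.
Hole:
Σ = (-7) + (4) + (9) = 6
Area = |Σ|/2 = 3.
Net area = 24 − 3 = 21.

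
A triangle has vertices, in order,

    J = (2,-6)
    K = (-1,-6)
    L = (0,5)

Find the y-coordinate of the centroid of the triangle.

Apply the surveyor's formula. First the cross-terms c_i = x_i·y_{i+1} − x_{i+1}·y_i:
  -18, -5, -10  ⇒  2A = -33, A = -16.5.
Then Σ (y_i + y_{i+1})·c_i = 231, so ȳ = 231 / (6·(-16.5)) = -7/3.

-7/3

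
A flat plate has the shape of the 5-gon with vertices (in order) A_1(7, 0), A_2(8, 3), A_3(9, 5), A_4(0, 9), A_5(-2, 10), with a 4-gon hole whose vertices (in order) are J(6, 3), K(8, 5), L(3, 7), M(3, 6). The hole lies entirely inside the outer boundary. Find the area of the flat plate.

Outer boundary:
Apply Gauss's area formula: 2A = Σ (x_i·y_{i+1} − x_{i+1}·y_i), indices taken mod 5.
Σ = (21) + (13) + (81) + (18) + (-70) = 63
Area = |Σ|/2 = 31.5.
Hole:
Σ = (6) + (41) + (-3) + (-27) = 17
Area = |Σ|/2 = 8.5.
Net area = 31.5 − 8.5 = 23.

23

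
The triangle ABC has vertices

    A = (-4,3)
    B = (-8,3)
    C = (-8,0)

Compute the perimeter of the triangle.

12

|AB| = √((-4)² + (0)²) = √16 = 4
|BC| = √((0)² + (-3)²) = √9 = 3
|CA| = √((4)² + (3)²) = √25 = 5
Perimeter = 4 + 3 + 5 = 12.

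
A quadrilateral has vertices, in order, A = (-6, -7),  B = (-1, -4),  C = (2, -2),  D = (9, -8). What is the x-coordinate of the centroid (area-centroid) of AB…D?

Apply the shoelace (surveyor's) formula. First the cross-terms c_i = x_i·y_{i+1} − x_{i+1}·y_i:
  17, 10, 2, -111  ⇒  2A = -82, A = -41.
Then Σ (x_i + x_{i+1})·c_i = -420, so x̄ = -420 / (6·(-41)) = 70/41.

70/41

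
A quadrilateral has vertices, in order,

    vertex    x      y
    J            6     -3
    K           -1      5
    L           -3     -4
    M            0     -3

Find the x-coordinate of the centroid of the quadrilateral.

Apply the surveyor's formula. First the cross-terms c_i = x_i·y_{i+1} − x_{i+1}·y_i:
  27, 19, 9, 18  ⇒  2A = 73, A = 36.5.
Then Σ (x_i + x_{i+1})·c_i = 140, so x̄ = 140 / (6·36.5) = 140/219.

140/219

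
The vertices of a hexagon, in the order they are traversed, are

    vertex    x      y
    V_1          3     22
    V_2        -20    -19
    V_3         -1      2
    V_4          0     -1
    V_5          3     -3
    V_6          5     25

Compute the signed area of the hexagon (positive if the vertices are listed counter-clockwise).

226.5

Apply the shoelace (surveyor's) formula: 2A = Σ (x_i·y_{i+1} − x_{i+1}·y_i), indices taken mod 6.
V_1→V_2: (3)(-19) − (-20)(22) = 383
V_2→V_3: (-20)(2) − (-1)(-19) = -59
V_3→V_4: (-1)(-1) − (0)(2) = 1
V_4→V_5: (0)(-3) − (3)(-1) = 3
V_5→V_6: (3)(25) − (5)(-3) = 90
V_6→V_1: (5)(22) − (3)(25) = 35
Σ = 453
Signed area = Σ/2 = 226.5 (positive ⇒ counter-clockwise traversal).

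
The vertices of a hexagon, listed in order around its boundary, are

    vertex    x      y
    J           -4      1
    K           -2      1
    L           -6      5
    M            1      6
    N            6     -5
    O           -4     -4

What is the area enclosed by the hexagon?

Apply the shoelace (surveyor's) formula: 2A = Σ (x_i·y_{i+1} − x_{i+1}·y_i), indices taken mod 6.
Cross-terms: -2, -4, -41, -41, -44, -20  ⇒  Σ = -152
Area = |Σ|/2 = 76.

76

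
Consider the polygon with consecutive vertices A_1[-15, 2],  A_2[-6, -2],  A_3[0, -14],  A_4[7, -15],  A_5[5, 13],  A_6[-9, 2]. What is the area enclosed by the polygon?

264.5

Σ = (42) + (84) + (98) + (166) + (127) + (12) = 529
Area = |Σ|/2 = 264.5.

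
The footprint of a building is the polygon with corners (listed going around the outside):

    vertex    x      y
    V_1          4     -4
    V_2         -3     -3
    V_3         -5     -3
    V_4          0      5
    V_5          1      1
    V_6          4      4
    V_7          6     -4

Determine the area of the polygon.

54

Apply Gauss's area formula: 2A = Σ (x_i·y_{i+1} − x_{i+1}·y_i), indices taken mod 7.
Σ = (-24) + (-6) + (-25) + (-5) + (0) + (-40) + (-8) = -108
Area = |Σ|/2 = 54.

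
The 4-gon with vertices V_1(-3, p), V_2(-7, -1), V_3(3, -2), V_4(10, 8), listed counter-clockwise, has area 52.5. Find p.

Write out the shoelace sum; only the two edges meeting at V_1 involve p:
2·Area = [(10·p − (-3)·8) + ((-3)·(-1) − (-7)·p)] + 61
       = 17·p + 88 = 105
⇒ p = 1.

1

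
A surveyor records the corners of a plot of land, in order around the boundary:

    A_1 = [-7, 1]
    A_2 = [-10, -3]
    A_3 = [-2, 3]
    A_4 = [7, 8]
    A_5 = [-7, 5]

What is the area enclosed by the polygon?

38.5

Cross-terms: 31, -36, -37, 91, 28  ⇒  Σ = 77
Area = |Σ|/2 = 38.5.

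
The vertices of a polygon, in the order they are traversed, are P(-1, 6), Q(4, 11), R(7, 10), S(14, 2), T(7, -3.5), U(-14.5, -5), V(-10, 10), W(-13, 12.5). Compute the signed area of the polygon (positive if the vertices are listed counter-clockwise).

P→Q: (-1)(11) − (4)(6) = -35
Q→R: (4)(10) − (7)(11) = -37
R→S: (7)(2) − (14)(10) = -126
S→T: (14)(-3.5) − (7)(2) = -63
T→U: (7)(-5) − (-14.5)(-3.5) = -85.75
U→V: (-14.5)(10) − (-10)(-5) = -195
V→W: (-10)(12.5) − (-13)(10) = 5
W→P: (-13)(6) − (-1)(12.5) = -65.5
Σ = -602.25
Signed area = Σ/2 = -301.125 (negative ⇒ clockwise traversal).

-301.125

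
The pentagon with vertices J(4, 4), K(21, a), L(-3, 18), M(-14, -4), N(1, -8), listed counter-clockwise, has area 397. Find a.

12

The doubled signed area Σ (x_i y_{i+1} − x_{i+1} y_i) is linear in a.
With a=0 it equals 710; the coefficient of a is 7 (from the two edges through K).
So 7·a + 710 = 2·397 = 794 ⇒ a = 12.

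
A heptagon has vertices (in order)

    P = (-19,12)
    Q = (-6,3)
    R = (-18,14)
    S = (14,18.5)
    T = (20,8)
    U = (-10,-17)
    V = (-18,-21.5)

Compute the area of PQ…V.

Σ = (15) + (-30) + (-529) + (-258) + (-260) + (-91) + (-624.5) = -1777.5
Area = |Σ|/2 = 888.75.

888.75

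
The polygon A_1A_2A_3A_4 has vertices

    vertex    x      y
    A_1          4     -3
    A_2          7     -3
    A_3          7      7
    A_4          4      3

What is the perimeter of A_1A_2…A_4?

|A_1A_2| = √((3)² + (0)²) = √9 = 3
|A_2A_3| = √((0)² + (10)²) = √100 = 10
|A_3A_4| = √((-3)² + (-4)²) = √25 = 5
|A_4A_1| = √((0)² + (-6)²) = √36 = 6
Perimeter = 3 + 10 + 5 + 6 = 24.

24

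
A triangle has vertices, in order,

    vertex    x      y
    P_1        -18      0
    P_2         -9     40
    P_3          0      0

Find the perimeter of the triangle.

100

|P_1P_2| = √((9)² + (40)²) = √1681 = 41
|P_2P_3| = √((9)² + (-40)²) = √1681 = 41
|P_3P_1| = √((-18)² + (0)²) = √324 = 18
Perimeter = 41 + 41 + 18 = 100.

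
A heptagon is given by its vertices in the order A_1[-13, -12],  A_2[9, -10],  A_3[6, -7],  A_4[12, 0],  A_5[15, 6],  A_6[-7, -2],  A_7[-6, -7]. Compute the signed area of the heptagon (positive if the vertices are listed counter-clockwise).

210.5

Apply the shoelace formula: 2A = Σ (x_i·y_{i+1} − x_{i+1}·y_i), indices taken mod 7.
A_1→A_2: (-13)(-10) − (9)(-12) = 238
A_2→A_3: (9)(-7) − (6)(-10) = -3
A_3→A_4: (6)(0) − (12)(-7) = 84
A_4→A_5: (12)(6) − (15)(0) = 72
A_5→A_6: (15)(-2) − (-7)(6) = 12
A_6→A_7: (-7)(-7) − (-6)(-2) = 37
A_7→A_1: (-6)(-12) − (-13)(-7) = -19
Σ = 421
Signed area = Σ/2 = 210.5 (positive ⇒ counter-clockwise traversal).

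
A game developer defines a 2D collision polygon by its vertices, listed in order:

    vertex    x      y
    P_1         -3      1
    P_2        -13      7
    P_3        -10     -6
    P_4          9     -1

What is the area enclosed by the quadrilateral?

105

Apply Gauss's area formula: 2A = Σ (x_i·y_{i+1} − x_{i+1}·y_i), indices taken mod 4.
Cross-terms: -8, 148, 64, 6  ⇒  Σ = 210
Area = |Σ|/2 = 105.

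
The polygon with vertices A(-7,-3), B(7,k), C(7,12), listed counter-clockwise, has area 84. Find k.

0

Write out the shoelace sum; only the two edges meeting at B involve k:
2·Area = [((-7)·k − 7·(-3)) + (7·12 − 7·k)] + 63
       = -14·k + 168 = 168
⇒ k = 0.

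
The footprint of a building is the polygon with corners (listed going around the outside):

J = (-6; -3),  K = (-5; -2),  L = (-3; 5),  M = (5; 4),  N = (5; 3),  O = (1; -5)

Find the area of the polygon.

68.5

J→K: (-6)(-2) − (-5)(-3) = -3
K→L: (-5)(5) − (-3)(-2) = -31
L→M: (-3)(4) − (5)(5) = -37
M→N: (5)(3) − (5)(4) = -5
N→O: (5)(-5) − (1)(3) = -28
O→J: (1)(-3) − (-6)(-5) = -33
Σ = -137
Area = |Σ|/2 = 68.5.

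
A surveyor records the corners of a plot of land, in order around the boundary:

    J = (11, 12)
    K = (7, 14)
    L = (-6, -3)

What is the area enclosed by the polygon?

47

Σ = (70) + (63) + (-39) = 94
Area = |Σ|/2 = 47.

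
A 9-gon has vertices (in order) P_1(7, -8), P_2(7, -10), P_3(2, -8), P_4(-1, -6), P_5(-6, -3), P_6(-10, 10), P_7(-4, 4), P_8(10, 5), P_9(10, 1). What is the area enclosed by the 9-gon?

190

Apply the shoelace (surveyor's) formula: 2A = Σ (x_i·y_{i+1} − x_{i+1}·y_i), indices taken mod 9.
Σ = (-14) + (-36) + (-20) + (-33) + (-90) + (0) + (-60) + (-40) + (-87) = -380
Area = |Σ|/2 = 190.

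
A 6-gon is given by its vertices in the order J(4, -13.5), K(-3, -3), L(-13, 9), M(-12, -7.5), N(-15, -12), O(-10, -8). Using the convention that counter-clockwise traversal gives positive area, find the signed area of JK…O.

Σ = (-52.5) + (-66) + (205.5) + (31.5) + (0) + (167) = 285.5
Signed area = Σ/2 = 142.75 (positive ⇒ counter-clockwise traversal).

142.75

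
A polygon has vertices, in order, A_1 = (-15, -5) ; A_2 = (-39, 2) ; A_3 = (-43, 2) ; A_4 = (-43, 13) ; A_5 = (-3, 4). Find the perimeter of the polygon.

96

|A_1A_2| = √((-24)² + (7)²) = √625 = 25
|A_2A_3| = √((-4)² + (0)²) = √16 = 4
|A_3A_4| = √((0)² + (11)²) = √121 = 11
|A_4A_5| = √((40)² + (-9)²) = √1681 = 41
|A_5A_1| = √((-12)² + (-9)²) = √225 = 15
Perimeter = 25 + 4 + 11 + 41 + 15 = 96.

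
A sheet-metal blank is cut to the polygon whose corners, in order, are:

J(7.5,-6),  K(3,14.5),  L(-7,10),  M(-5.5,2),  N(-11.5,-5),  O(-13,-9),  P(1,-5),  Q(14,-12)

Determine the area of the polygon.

Apply the surveyor's formula: 2A = Σ (x_i·y_{i+1} − x_{i+1}·y_i), indices taken mod 8.
Cross-terms: 126.75, 131.5, 41, 50.5, 38.5, 74, 58, 6  ⇒  Σ = 526.25
Area = |Σ|/2 = 263.125.

263.125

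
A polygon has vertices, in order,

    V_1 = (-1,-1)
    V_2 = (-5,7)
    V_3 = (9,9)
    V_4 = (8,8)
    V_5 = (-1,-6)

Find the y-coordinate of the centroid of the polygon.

Apply the shoelace formula. First the cross-terms c_i = x_i·y_{i+1} − x_{i+1}·y_i:
  -12, -108, 0, -40, -5  ⇒  2A = -165, A = -82.5.
Then Σ (y_i + y_{i+1})·c_i = -1845, so ȳ = -1845 / (6·(-82.5)) = 41/11.

41/11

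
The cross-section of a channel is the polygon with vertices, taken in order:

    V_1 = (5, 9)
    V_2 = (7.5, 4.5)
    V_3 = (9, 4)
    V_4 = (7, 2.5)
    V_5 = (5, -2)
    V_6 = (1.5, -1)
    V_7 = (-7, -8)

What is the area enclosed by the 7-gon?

65.75

Apply the shoelace (surveyor's) formula: 2A = Σ (x_i·y_{i+1} − x_{i+1}·y_i), indices taken mod 7.
V_1→V_2: (5)(4.5) − (7.5)(9) = -45
V_2→V_3: (7.5)(4) − (9)(4.5) = -10.5
V_3→V_4: (9)(2.5) − (7)(4) = -5.5
V_4→V_5: (7)(-2) − (5)(2.5) = -26.5
V_5→V_6: (5)(-1) − (1.5)(-2) = -2
V_6→V_7: (1.5)(-8) − (-7)(-1) = -19
V_7→V_1: (-7)(9) − (5)(-8) = -23
Σ = -131.5
Area = |Σ|/2 = 65.75.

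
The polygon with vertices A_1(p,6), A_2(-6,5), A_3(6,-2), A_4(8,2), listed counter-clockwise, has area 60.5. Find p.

Write out the shoelace sum; only the two edges meeting at A_1 involve p:
2·Area = [(8·6 − p·2) + (p·5 − (-6)·6)] + 10
       = 3·p + 94 = 121
⇒ p = 9.

9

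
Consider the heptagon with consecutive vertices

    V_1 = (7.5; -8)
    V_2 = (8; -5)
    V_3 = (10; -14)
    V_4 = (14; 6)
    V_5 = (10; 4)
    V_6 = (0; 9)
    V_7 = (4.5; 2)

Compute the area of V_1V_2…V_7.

Apply the shoelace (surveyor's) formula: 2A = Σ (x_i·y_{i+1} − x_{i+1}·y_i), indices taken mod 7.
V_1→V_2: (7.5)(-5) − (8)(-8) = 26.5
V_2→V_3: (8)(-14) − (10)(-5) = -62
V_3→V_4: (10)(6) − (14)(-14) = 256
V_4→V_5: (14)(4) − (10)(6) = -4
V_5→V_6: (10)(9) − (0)(4) = 90
V_6→V_7: (0)(2) − (4.5)(9) = -40.5
V_7→V_1: (4.5)(-8) − (7.5)(2) = -51
Σ = 215
Area = |Σ|/2 = 107.5.

107.5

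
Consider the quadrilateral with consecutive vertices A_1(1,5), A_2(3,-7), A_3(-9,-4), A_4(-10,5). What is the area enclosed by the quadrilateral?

Cross-terms: -22, -75, -85, -55  ⇒  Σ = -237
Area = |Σ|/2 = 118.5.

118.5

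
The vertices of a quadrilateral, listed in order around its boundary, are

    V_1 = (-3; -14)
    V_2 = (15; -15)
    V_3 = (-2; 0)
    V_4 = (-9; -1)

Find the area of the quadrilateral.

175

Σ = (255) + (-30) + (2) + (123) = 350
Area = |Σ|/2 = 175.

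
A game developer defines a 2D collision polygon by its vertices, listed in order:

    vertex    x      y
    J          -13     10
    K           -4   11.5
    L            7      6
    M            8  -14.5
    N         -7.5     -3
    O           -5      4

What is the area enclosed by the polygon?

269.625

Apply the surveyor's formula: 2A = Σ (x_i·y_{i+1} − x_{i+1}·y_i), indices taken mod 6.
Σ = (-109.5) + (-104.5) + (-149.5) + (-132.75) + (-45) + (2) = -539.25
Area = |Σ|/2 = 269.625.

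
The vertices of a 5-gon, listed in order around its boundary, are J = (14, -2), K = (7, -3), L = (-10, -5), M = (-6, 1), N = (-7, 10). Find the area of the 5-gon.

156

Apply the shoelace (surveyor's) formula: 2A = Σ (x_i·y_{i+1} − x_{i+1}·y_i), indices taken mod 5.
J→K: (14)(-3) − (7)(-2) = -28
K→L: (7)(-5) − (-10)(-3) = -65
L→M: (-10)(1) − (-6)(-5) = -40
M→N: (-6)(10) − (-7)(1) = -53
N→J: (-7)(-2) − (14)(10) = -126
Σ = -312
Area = |Σ|/2 = 156.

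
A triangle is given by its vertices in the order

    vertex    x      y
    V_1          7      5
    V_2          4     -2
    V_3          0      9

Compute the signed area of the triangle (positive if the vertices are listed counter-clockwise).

Σ = (-34) + (36) + (-63) = -61
Signed area = Σ/2 = -30.5 (negative ⇒ clockwise traversal).

-30.5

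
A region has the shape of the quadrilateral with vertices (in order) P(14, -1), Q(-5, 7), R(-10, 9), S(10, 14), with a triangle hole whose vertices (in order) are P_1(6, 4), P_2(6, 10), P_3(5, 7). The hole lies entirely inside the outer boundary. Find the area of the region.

Outer boundary:
Apply the shoelace (surveyor's) formula: 2A = Σ (x_i·y_{i+1} − x_{i+1}·y_i), indices taken mod 4.
Σ = (93) + (25) + (-230) + (-206) = -318
Area = |Σ|/2 = 159.
Hole:
Apply the shoelace (surveyor's) formula: 2A = Σ (x_i·y_{i+1} − x_{i+1}·y_i), indices taken mod 3.
Σ = (36) + (-8) + (-22) = 6
Area = |Σ|/2 = 3.
Net area = 159 − 3 = 156.

156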